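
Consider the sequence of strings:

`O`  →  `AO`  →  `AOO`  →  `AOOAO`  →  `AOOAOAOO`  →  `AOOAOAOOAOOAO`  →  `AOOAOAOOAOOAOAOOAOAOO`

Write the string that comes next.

Each term (from the third on) is the previous term followed by the one before it: term 3 = AO·O = AOO.
The next term joins AOOAOAOOAOOAOAOOAOAOO and AOOAOAOOAOOAO.

AOOAOAOOAOOAOAOOAOAOOAOOAOAOOAOOAO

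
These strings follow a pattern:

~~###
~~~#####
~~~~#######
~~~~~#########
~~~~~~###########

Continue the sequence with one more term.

~~~~~~~#############

Each string has the form ~^{n+1} #^{2n+1} (n = 1, 2, …).
At n = 6 the blocks have lengths 7, 13.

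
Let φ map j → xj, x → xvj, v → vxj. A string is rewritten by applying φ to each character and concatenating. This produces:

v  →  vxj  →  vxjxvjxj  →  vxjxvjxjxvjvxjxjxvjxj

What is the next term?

Rewriting the 21 symbols of vxjxvjxjxvjvxjxjxvjxj one by one yields vxj xvj xj xvj vxj xj xvj xj xvj vxj xj vxj xvj xj xvj xj xvj vxj xj xvj xj; concatenated:

vxjxvjxjxvjvxjxjxvjxjxvjvxjxjvxjxvjxjxvjxjxvjvxjxjxvjxj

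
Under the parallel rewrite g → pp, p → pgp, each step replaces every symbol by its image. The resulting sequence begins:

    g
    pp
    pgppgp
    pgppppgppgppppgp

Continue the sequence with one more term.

Replace each of the 16 characters of pgppppgppgppppgp in place — pgp pp pgp pgp pgp pgp pp pgp pgp pp pgp pgp pgp pgp pp pgp — and concatenate.

pgppppgppgppgppgppppgppgppppgppgppgppgppppgp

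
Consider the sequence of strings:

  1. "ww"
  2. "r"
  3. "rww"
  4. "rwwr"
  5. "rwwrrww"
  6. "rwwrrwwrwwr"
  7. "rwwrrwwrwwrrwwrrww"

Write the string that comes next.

From term 3 onward, concatenate the last term with the second-to-last: r·ww = rww, rww·r = rwwr, …
So term 8 is rwwrrwwrwwrrwwrrww·rwwrrwwrwwr.

rwwrrwwrwwrrwwrrwwrwwrrwwrwwr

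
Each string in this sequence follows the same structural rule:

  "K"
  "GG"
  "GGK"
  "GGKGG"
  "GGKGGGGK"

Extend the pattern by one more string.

GGKGGGGKGGKGG

From term 3 onward, concatenate the last term with the second-to-last: GG·K = GGK, GGK·GG = GGKGG, …
So term 6 is GGKGGGGK·GGKGG.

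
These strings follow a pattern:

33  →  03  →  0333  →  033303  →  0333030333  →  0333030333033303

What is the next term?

03330303330333030333030333

Each term (from the third on) is the previous term followed by the one before it: term 3 = 03·33 = 0333.
Continuing: 0333030333033303 · 0333030333 gives term 7.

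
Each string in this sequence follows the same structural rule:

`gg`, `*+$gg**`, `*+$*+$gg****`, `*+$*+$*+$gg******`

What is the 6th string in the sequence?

Each term wraps the previous one in *+$ on the left and ** on the right.
From *+$*+$*+$gg******, 2 further steps: *+$*+$*+$gg****** → *+$*+$*+$*+$gg******** → (answer).

*+$*+$*+$*+$*+$gg**********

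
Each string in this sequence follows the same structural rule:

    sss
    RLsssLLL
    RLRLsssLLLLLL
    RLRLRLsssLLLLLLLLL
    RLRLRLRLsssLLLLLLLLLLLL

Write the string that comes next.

s(k+1) = RL·s(k)·LLL, so each term gains RL as a prefix and LLL as a suffix.
Applying this once more to RLRLRLRLsssLLLLLLLLLLLL:

RLRLRLRLRLsssLLLLLLLLLLLLLLL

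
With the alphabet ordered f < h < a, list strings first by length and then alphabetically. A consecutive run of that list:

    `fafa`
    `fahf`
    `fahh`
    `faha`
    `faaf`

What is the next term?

faah

Find the rightmost character of faaf below a, bump it to the next letter, and reset everything to its right to f.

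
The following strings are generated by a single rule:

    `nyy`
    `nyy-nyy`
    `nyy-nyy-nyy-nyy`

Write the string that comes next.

nyy-nyy-nyy-nyy-nyy-nyy-nyy-nyy

Every step duplicates the string with '-' between the halves.
So the next term is two copies of nyy-nyy-nyy-nyy with '-' between the halves.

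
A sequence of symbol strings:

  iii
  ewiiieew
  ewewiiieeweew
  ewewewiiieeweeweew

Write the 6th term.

ewewewewewiiieeweeweeweeweew

s(k+1) = ew·s(k)·eew, so each term gains ew as a prefix and eew as a suffix.
From ewewewiiieeweeweew, 2 further steps: ewewewiiieeweeweew → ewewewewiiieeweeweeweew → (answer).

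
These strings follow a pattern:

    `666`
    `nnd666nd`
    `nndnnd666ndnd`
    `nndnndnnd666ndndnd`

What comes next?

Each term wraps the previous one in nnd on the left and nd on the right.
Applying this once more to nndnndnnd666ndndnd:

nndnndnndnnd666ndndndnd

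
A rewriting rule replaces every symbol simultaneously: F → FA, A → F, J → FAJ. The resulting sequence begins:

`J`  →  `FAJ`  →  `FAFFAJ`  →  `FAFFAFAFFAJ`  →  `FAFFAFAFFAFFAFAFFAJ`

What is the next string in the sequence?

φ(FAFFAFAFFAFFAFAFFAJ) expands symbol-by-symbol to FA F FA FA F FA F FA FA F FA FA F FA F FA FA F FAJ; joining the 19 pieces gives the next term.

FAFFAFAFFAFFAFAFFAFAFFAFFAFAFFAJ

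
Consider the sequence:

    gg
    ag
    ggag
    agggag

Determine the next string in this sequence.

From term 3 onward, concatenate the second-to-last term with the last: gg·ag = ggag, ag·ggag = agggag, …
So term 5 is ggag·agggag.

ggagagggag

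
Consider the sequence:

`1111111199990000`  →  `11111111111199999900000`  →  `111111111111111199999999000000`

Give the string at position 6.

Term n consists of 4n 1's, followed by 2n 9's, followed by n+2 0's, where the shown terms are n = 2, 3, 4.
Setting n = 7 gives 28, 14, 9 characters in each block.

111111111111111111111111111199999999999999000000000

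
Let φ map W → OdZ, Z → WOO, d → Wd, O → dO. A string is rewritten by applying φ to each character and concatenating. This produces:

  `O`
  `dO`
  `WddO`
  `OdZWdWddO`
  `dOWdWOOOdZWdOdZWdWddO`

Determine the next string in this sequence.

Replace each of the 21 characters of dOWdWOOOdZWdOdZWdWddO in place — Wd dO OdZ Wd OdZ dO dO dO Wd WOO OdZ Wd dO Wd WOO OdZ Wd OdZ Wd Wd dO — and concatenate.

WddOOdZWdOdZdOdOdOWdWOOOdZWddOWdWOOOdZWdOdZWdWddO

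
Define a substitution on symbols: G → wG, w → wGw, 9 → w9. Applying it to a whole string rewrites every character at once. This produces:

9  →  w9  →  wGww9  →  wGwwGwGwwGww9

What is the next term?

Applying the rule to each of the 13 symbols of wGwwGwGwwGww9 gives the pieces wGw wG wGw wGw wG wGw wG wGw wGw wG wGw wGw w9, which concatenate to the answer.

wGwwGwGwwGwwGwGwwGwGwwGwwGwGwwGww9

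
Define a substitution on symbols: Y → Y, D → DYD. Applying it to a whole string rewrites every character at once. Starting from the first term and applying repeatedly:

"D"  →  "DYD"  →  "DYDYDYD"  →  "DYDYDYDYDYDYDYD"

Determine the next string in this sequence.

Replace each of the 15 characters of DYDYDYDYDYDYDYD in place — DYD Y DYD Y DYD Y DYD Y DYD Y DYD Y DYD Y DYD — and concatenate.

DYDYDYDYDYDYDYDYDYDYDYDYDYDYDYD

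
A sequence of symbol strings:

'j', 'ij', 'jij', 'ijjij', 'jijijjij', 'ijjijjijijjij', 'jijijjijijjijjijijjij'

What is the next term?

ijjijjijijjijjijijjijijjijjijijjij

From term 3 onward, concatenate the second-to-last term with the last: j·ij = jij, ij·jij = ijjij, …
The next term joins ijjijjijijjij and jijijjijijjijjijijjij.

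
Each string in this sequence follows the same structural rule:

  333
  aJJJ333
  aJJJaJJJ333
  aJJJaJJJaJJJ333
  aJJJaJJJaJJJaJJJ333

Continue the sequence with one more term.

Every step adds aJJJ at the front: s(k+1) = aJJJ·s(k).
Applying this once more to aJJJaJJJaJJJaJJJ333:

aJJJaJJJaJJJaJJJaJJJ333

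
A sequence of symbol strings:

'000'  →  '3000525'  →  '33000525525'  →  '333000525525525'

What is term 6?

33333000525525525525525

s(k+1) = 3·s(k)·525, so each term gains 3 as a prefix and 525 as a suffix.
From 333000525525525, 2 further steps: 333000525525525 → 3333000525525525525 → (answer).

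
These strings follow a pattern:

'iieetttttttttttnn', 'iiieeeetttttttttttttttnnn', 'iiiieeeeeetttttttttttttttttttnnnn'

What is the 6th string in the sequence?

Reading off run lengths: i runs 2, 3, 4; e runs 2, 4, 6; t runs 11, 15, 19; n runs 2, 3, 4 — each is linear in n, where the shown terms are n = 2, 3, 4.
At n = 7 the blocks have lengths 7, 12, 31, 7.

iiiiiiieeeeeeeeeeeetttttttttttttttttttttttttttttttnnnnnnn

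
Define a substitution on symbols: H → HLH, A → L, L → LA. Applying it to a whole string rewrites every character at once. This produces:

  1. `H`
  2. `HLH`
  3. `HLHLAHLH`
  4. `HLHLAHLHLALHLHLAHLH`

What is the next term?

φ(HLHLAHLHLALHLHLAHLH) expands symbol-by-symbol to HLH LA HLH LA L HLH LA HLH LA L LA HLH LA HLH LA L HLH LA HLH; joining the 19 pieces gives the next term.

HLHLAHLHLALHLHLAHLHLALLAHLHLAHLHLALHLHLAHLH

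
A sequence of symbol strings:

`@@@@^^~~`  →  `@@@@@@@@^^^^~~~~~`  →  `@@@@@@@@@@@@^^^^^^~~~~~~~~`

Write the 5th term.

@@@@@@@@@@@@@@@@@@@@^^^^^^^^^^~~~~~~~~~~~~~~

Term n consists of 4n @'s, followed by 2n ^'s, followed by 3n-1 ~'s (n = 1, 2, …).
Setting n = 5 gives 20, 10, 14 characters in each block.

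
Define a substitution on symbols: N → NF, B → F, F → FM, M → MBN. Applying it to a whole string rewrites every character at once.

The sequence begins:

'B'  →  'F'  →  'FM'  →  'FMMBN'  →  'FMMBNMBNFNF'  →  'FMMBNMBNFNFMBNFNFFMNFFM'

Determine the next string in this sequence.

Applying the rule to each of the 23 symbols of FMMBNMBNFNFMBNFNFFMNFFM gives the pieces FM MBN MBN F NF MBN F NF FM NF FM MBN F NF FM NF FM FM MBN NF FM FM MBN, which concatenate to the answer.

FMMBNMBNFNFMBNFNFFMNFFMMBNFNFFMNFFMFMMBNNFFMFMMBN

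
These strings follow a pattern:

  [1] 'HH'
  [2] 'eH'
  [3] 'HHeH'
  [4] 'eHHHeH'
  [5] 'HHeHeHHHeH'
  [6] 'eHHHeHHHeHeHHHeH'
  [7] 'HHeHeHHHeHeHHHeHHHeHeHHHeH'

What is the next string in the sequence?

From term 3 onward, concatenate the second-to-last term with the last: HH·eH = HHeH, eH·HHeH = eHHHeH, …
Continuing: eHHHeHHHeHeHHHeH · HHeHeHHHeHeHHHeHHHeHeHHHeH gives term 8.

eHHHeHHHeHeHHHeHHHeHeHHHeHeHHHeHHHeHeHHHeH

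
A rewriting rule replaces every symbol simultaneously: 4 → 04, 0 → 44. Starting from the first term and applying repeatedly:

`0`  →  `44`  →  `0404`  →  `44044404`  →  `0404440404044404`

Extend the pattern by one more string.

44044404040444044404440404044404

φ(0404440404044404) expands symbol-by-symbol to 44 04 44 04 04 04 44 04 44 04 44 04 04 04 44 04; joining the 16 pieces gives the next term.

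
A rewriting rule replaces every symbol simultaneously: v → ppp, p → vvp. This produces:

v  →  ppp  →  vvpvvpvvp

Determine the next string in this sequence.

Expanding vvpvvpvvp: v→ppp, v→ppp, p→vvp, v→ppp, v→ppp, p→vvp, v→ppp, v→ppp, p→vvp. Concatenated: ppp ppp vvp ppp ppp vvp ppp ppp vvp.

ppppppvvpppppppvvpppppppvvp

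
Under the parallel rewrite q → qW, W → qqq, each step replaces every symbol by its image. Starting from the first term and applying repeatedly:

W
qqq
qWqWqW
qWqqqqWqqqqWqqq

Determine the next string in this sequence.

φ(qWqqqqWqqqqWqqq) expands symbol-by-symbol to qW qqq qW qW qW qW qqq qW qW qW qW qqq qW qW qW; joining the 15 pieces gives the next term.

qWqqqqWqWqWqWqqqqWqWqWqWqqqqWqWqW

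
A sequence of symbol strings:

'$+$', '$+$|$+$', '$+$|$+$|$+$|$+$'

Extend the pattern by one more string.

$+$|$+$|$+$|$+$|$+$|$+$|$+$|$+$

s(k+1) = s(k)·|·s(k) — each term doubles the last with '|' between the halves.
One more doubling of $+$|$+$|$+$|$+$ gives the answer.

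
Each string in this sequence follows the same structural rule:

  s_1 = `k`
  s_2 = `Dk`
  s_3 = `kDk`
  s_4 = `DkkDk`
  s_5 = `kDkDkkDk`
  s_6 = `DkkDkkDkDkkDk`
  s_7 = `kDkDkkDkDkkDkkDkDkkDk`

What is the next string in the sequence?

Each term (from the third on) is the two preceding terms concatenated in order: term 3 = k·Dk = kDk.
Continuing: DkkDkkDkDkkDk · kDkDkkDkDkkDkkDkDkkDk gives term 8.

DkkDkkDkDkkDkkDkDkkDkDkkDkkDkDkkDk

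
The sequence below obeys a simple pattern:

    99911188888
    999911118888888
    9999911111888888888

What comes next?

Reading off run lengths: 9 runs 3, 4, 5; 1 runs 3, 4, 5; 8 runs 5, 7, 9 — each is linear in n, where the shown terms are n = 3, 4, 5.
Setting n = 6 gives 6, 6, 11 characters in each block.

99999911111188888888888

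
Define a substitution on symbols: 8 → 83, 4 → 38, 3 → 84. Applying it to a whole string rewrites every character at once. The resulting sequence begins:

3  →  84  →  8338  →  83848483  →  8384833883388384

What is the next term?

Rewriting the 16 symbols of 8384833883388384 one by one yields 83 84 83 38 83 84 84 83 83 84 84 83 83 84 83 38; concatenated:

83848338838484838384848383848338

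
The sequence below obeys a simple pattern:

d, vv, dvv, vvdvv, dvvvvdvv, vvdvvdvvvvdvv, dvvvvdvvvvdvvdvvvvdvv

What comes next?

This is a Fibonacci-style word recurrence s(k) = s(k−2)·s(k−1): e.g. d·vv = dvv.
Continuing: vvdvvdvvvvdvv · dvvvvdvvvvdvvdvvvvdvv gives term 8.

vvdvvdvvvvdvvdvvvvdvvvvdvvdvvvvdvv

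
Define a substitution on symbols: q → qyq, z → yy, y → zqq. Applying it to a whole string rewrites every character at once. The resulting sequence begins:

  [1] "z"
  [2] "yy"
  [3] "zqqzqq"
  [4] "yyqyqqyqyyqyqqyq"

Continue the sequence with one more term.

zqqzqqqyqzqqqyqqyqzqqqyqzqqzqqqyqzqqqyqqyqzqqqyq

φ(yyqyqqyqyyqyqqyq) expands symbol-by-symbol to zqq zqq qyq zqq qyq qyq zqq qyq zqq zqq qyq zqq qyq qyq zqq qyq; joining the 16 pieces gives the next term.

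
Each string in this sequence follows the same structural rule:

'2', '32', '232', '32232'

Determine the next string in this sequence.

This is a Fibonacci-style word recurrence s(k) = s(k−2)·s(k−1): e.g. 2·32 = 232.
Continuing: 232 · 32232 gives term 5.

23232232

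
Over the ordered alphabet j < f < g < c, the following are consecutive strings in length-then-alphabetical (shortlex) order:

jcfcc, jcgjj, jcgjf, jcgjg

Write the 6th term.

Advancing 2 positions from jcgjg through jcgjg → jcgjc reaches term 6.

jcgfj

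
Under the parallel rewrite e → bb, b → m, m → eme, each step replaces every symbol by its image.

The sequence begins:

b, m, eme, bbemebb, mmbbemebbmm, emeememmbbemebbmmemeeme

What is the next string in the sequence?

φ(emeememmbbemebbmmemeeme) expands symbol-by-symbol to bb eme bb bb eme bb eme eme m m bb eme bb m m eme eme bb eme bb bb eme bb; joining the 23 pieces gives the next term.

bbemebbbbemebbemeememmbbemebbmmemeemebbemebbbbemebb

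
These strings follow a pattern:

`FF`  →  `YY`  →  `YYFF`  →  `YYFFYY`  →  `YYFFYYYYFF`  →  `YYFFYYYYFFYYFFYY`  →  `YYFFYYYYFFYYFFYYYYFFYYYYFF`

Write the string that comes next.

From term 3 onward, concatenate the last term with the second-to-last: YY·FF = YYFF, YYFF·YY = YYFFYY, …
The next term joins YYFFYYYYFFYYFFYYYYFFYYYYFF and YYFFYYYYFFYYFFYY.

YYFFYYYYFFYYFFYYYYFFYYYYFFYYFFYYYYFFYYFFYY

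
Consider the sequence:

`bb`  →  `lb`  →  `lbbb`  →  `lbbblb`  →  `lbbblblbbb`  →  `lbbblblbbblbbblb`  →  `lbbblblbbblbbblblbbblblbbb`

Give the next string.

lbbblblbbblbbblblbbblblbbblbbblblbbblbbblb

Each term (from the third on) is the previous term followed by the one before it: term 3 = lb·bb = lbbb.
Continuing: lbbblblbbblbbblblbbblblbbb · lbbblblbbblbbblb gives term 8.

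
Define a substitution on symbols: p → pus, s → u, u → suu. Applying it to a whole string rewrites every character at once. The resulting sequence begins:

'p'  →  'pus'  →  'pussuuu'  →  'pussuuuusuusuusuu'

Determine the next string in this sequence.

pussuuuusuusuusuusuuusuusuuusuusuuusuusuu

Applying the rule to each of the 17 symbols of pussuuuusuusuusuu gives the pieces pus suu u u suu suu suu suu u suu suu u suu suu u suu suu, which concatenate to the answer.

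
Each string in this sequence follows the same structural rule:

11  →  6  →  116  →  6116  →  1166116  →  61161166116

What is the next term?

116611661161166116

From term 3 onward, concatenate the second-to-last term with the last: 11·6 = 116, 6·116 = 6116, …
The next term joins 1166116 and 61161166116.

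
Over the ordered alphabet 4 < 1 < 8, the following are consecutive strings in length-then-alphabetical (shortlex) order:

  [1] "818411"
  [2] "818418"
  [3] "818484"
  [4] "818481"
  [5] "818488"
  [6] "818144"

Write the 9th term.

818114

Continuing the enumeration 3 steps past 818144: 818144 → 818141 → 818148 → (answer).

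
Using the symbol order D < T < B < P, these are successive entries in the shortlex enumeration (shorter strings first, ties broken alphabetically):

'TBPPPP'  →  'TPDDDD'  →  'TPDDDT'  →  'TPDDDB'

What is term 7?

TPDDTT

Advancing 3 positions from TPDDDB through TPDDDB → TPDDDP → TPDDTD reaches term 7.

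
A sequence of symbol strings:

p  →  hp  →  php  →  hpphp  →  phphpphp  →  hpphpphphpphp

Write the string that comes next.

phphpphphpphpphphpphp

From term 3 onward, concatenate the second-to-last term with the last: p·hp = php, hp·php = hpphp, …
The next term joins phphpphp and hpphpphphpphp.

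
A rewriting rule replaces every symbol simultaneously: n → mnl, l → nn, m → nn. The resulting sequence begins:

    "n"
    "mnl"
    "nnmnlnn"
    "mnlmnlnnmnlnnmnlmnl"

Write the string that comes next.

Replace each of the 19 characters of mnlmnlnnmnlnnmnlmnl in place — nn mnl nn nn mnl nn mnl mnl nn mnl nn mnl mnl nn mnl nn nn mnl nn — and concatenate.

nnmnlnnnnmnlnnmnlmnlnnmnlnnmnlmnlnnmnlnnnnmnlnn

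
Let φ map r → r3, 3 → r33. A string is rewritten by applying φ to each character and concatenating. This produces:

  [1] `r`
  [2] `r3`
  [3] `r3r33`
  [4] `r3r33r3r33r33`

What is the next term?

r3r33r3r33r33r3r33r3r33r33r3r33r33

φ(r3r33r3r33r33) expands symbol-by-symbol to r3 r33 r3 r33 r33 r3 r33 r3 r33 r33 r3 r33 r33; joining the 13 pieces gives the next term.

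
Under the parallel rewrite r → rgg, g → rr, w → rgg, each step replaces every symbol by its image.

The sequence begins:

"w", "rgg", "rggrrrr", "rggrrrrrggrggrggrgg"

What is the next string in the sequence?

Rewriting the 19 symbols of rggrrrrrggrggrggrgg one by one yields rgg rr rr rgg rgg rgg rgg rgg rr rr rgg rr rr rgg rr rr rgg rr rr; concatenated:

rggrrrrrggrggrggrggrggrrrrrggrrrrrggrrrrrggrrrr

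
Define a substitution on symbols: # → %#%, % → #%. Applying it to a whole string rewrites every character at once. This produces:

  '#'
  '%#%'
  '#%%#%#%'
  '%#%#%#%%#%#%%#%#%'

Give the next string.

#%%#%#%%#%#%%#%#%#%%#%#%%#%#%#%%#%#%%#%#%

Replace each of the 17 characters of %#%#%#%%#%#%%#%#% in place — #% %#% #% %#% #% %#% #% #% %#% #% %#% #% #% %#% #% %#% #% — and concatenate.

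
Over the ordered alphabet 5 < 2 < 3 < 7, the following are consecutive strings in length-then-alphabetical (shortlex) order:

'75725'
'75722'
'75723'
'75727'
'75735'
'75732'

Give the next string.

75733

Find the rightmost character of 75732 below 7, bump it to the next letter, and reset everything to its right to 5.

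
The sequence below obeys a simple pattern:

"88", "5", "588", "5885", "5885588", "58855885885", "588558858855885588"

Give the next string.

58855885885588558858855885885

From term 3 onward, concatenate the last term with the second-to-last: 5·88 = 588, 588·5 = 5885, …
So term 8 is 588558858855885588·58855885885.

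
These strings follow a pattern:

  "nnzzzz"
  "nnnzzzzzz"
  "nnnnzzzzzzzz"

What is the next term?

nnnnnzzzzzzzzzz

Reading off run lengths: n runs 2, 3, 4; z runs 4, 6, 8 — each is linear in n, where the shown terms are n = 2, 3, 4.
Setting n = 5 gives 5, 10 characters in each block.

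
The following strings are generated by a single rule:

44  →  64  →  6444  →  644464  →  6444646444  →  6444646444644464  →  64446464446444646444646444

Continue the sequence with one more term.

644464644464446464446464446444646444644464

Each term (from the third on) is the previous term followed by the one before it: term 3 = 64·44 = 6444.
The next term joins 64446464446444646444646444 and 6444646444644464.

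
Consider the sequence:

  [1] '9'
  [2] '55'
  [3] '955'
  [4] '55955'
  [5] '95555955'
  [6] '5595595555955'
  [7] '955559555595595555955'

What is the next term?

From term 3 onward, concatenate the second-to-last term with the last: 9·55 = 955, 55·955 = 55955, …
The next term joins 5595595555955 and 955559555595595555955.

5595595555955955559555595595555955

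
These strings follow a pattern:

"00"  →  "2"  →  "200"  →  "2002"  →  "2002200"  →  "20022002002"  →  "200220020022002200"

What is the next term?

Each term (from the third on) is the previous term followed by the one before it: term 3 = 2·00 = 200.
The next term joins 200220020022002200 and 20022002002.

20022002002200220020022002002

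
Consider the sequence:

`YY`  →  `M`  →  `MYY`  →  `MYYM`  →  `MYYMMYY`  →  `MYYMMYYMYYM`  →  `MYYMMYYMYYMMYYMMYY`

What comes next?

Each term (from the third on) is the previous term followed by the one before it: term 3 = M·YY = MYY.
Continuing: MYYMMYYMYYMMYYMMYY · MYYMMYYMYYM gives term 8.

MYYMMYYMYYMMYYMMYYMYYMMYYMYYM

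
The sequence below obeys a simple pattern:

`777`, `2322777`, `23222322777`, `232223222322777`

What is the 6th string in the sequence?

The strings grow by a fixed prefix 2322 each time.
From 232223222322777, 2 further steps: 232223222322777 → 2322232223222322777 → (answer).

23222322232223222322777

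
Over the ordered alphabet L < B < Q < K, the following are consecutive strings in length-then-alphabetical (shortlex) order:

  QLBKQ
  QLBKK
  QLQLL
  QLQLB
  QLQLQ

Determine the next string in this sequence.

QLQLK

Treat QLQLQ as a base-4 numeral over the given alphabet and add one, carrying through any trailing K's.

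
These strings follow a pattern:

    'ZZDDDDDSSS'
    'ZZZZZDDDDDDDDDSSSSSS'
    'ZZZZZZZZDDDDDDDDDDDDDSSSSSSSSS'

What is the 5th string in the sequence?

ZZZZZZZZZZZZZZDDDDDDDDDDDDDDDDDDDDDSSSSSSSSSSSSSSS

Each string has the form Z^{3n-1} D^{4n+1} S^{3n} (n = 1, 2, …).
At n = 5 the blocks have lengths 14, 21, 15.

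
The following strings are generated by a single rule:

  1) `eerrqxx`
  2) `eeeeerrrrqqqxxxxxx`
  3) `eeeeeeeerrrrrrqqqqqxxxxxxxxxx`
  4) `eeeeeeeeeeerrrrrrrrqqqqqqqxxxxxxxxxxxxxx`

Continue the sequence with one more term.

eeeeeeeeeeeeeerrrrrrrrrrqqqqqqqqqxxxxxxxxxxxxxxxxxx

Term n consists of 3n-1 e's, followed by 2n r's, followed by 2n-1 q's, followed by 4n-2 x's (n = 1, 2, …).
Setting n = 5 gives 14, 10, 9, 18 characters in each block.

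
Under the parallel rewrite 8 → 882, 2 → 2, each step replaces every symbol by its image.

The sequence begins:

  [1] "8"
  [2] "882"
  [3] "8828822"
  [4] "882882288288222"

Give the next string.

Rewriting the 15 symbols of 882882288288222 one by one yields 882 882 2 882 882 2 2 882 882 2 882 882 2 2 2; concatenated:

8828822882882228828822882882222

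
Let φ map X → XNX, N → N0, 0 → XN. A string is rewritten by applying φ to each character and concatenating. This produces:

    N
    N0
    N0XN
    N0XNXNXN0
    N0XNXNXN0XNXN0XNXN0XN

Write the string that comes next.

N0XNXNXN0XNXN0XNXN0XNXNXN0XNXN0XNXNXN0XNXN0XNXNXN0

Applying the rule to each of the 21 symbols of N0XNXNXN0XNXN0XNXN0XN gives the pieces N0 XN XNX N0 XNX N0 XNX N0 XN XNX N0 XNX N0 XN XNX N0 XNX N0 XN XNX N0, which concatenate to the answer.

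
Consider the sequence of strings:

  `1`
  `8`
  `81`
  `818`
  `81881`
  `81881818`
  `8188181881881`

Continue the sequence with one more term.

This is a Fibonacci-style word recurrence s(k) = s(k−1)·s(k−2): e.g. 8·1 = 81.
So term 8 is 8188181881881·81881818.

818818188188181881818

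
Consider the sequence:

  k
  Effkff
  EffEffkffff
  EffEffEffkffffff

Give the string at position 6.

EffEffEffEffEffkffffffffff

Every step adds Eff to the front and ff to the end of the previous string.
From EffEffEffkffffff, 2 further steps: EffEffEffkffffff → EffEffEffEffkffffffff → (answer).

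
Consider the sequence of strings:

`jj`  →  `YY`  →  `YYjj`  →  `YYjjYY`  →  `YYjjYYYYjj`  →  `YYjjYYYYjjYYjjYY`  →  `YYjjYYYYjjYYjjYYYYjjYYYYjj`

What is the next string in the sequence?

Each term (from the third on) is the previous term followed by the one before it: term 3 = YY·jj = YYjj.
The next term joins YYjjYYYYjjYYjjYYYYjjYYYYjj and YYjjYYYYjjYYjjYY.

YYjjYYYYjjYYjjYYYYjjYYYYjjYYjjYYYYjjYYjjYY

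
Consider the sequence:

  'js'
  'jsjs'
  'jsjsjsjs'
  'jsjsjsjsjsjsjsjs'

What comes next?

jsjsjsjsjsjsjsjsjsjsjsjsjsjsjsjs

Every step duplicates the string.
So the next term is two copies of jsjsjsjsjsjsjsjs.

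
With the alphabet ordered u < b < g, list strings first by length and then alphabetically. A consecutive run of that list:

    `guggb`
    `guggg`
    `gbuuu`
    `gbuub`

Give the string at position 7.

gbubb

Continuing the enumeration 3 steps past gbuub: gbuub → gbuug → gbubu → (answer).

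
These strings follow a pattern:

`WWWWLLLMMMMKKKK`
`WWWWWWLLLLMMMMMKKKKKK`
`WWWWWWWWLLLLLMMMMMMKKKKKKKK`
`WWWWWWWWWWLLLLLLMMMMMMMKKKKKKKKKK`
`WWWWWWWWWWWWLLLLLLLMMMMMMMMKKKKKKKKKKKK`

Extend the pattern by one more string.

WWWWWWWWWWWWWWLLLLLLLLMMMMMMMMMKKKKKKKKKKKKKK

Reading off run lengths: W runs 4, 6, 8, 10, 12; L runs 3, 4, 5, 6, 7; M runs 4, 5, 6, 7, 8; K runs 4, 6, 8, 10, 12 — each is linear in n, where the shown terms are n = 2, 3, 4, 5, 6.
At n = 7 the blocks have lengths 14, 8, 9, 14.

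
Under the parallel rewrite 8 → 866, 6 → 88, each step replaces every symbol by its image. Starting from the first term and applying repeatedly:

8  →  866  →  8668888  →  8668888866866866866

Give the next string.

86688888668668668668668888866888886688888668888

Replace each of the 19 characters of 8668888866866866866 in place — 866 88 88 866 866 866 866 866 88 88 866 88 88 866 88 88 866 88 88 — and concatenate.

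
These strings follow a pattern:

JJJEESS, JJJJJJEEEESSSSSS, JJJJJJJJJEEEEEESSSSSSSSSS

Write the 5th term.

JJJJJJJJJJJJJJJEEEEEEEEEESSSSSSSSSSSSSSSSSS

Term n consists of 3n J's, followed by 2n E's, followed by 4n-2 S's (n = 1, 2, …).
At n = 5 the blocks have lengths 15, 10, 18.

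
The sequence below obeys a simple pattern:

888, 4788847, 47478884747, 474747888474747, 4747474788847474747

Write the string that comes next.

s(k+1) = 47·s(k)·47, so each term gains 47 as a prefix and 47 as a suffix.
Applying this once more to 4747474788847474747:

47474747478884747474747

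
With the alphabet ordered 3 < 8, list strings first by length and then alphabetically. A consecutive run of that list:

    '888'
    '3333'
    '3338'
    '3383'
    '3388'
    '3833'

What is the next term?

3838

Treat 3833 as a base-2 numeral over the given alphabet and add one, carrying through any trailing 8's.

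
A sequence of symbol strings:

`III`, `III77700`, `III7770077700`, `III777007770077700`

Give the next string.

Every step adds 77700 to the end: s(k+1) = s(k)·77700.
Applying this once more to III777007770077700:

III77700777007770077700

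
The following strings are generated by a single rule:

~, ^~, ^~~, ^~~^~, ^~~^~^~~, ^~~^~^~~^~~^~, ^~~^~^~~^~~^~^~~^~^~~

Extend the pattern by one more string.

^~~^~^~~^~~^~^~~^~^~~^~~^~^~~^~~^~

From term 3 onward, concatenate the last term with the second-to-last: ^~·~ = ^~~, ^~~·^~ = ^~~^~, …
Continuing: ^~~^~^~~^~~^~^~~^~^~~ · ^~~^~^~~^~~^~ gives term 8.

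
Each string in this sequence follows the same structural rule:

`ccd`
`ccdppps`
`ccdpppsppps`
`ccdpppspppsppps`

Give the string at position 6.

The strings grow by a fixed suffix ppps each time.
From ccdpppspppsppps, 2 further steps: ccdpppspppsppps → ccdpppspppspppsppps → (answer).

ccdpppspppspppspppsppps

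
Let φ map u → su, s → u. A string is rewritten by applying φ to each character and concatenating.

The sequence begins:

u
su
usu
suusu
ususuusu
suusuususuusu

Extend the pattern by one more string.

ususuususuusuususuusu

φ(suusuususuusu) expands symbol-by-symbol to u su su u su su u su u su su u su; joining the 13 pieces gives the next term.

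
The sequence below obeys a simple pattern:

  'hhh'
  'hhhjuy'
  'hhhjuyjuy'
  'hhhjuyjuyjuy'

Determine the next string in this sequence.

Every step adds juy to the end: s(k+1) = s(k)·juy.
Applying this once more to hhhjuyjuyjuy:

hhhjuyjuyjuyjuy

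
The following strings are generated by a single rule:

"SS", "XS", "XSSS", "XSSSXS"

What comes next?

From term 3 onward, concatenate the last term with the second-to-last: XS·SS = XSSS, XSSS·XS = XSSSXS, …
The next term joins XSSSXS and XSSS.

XSSSXSXSSS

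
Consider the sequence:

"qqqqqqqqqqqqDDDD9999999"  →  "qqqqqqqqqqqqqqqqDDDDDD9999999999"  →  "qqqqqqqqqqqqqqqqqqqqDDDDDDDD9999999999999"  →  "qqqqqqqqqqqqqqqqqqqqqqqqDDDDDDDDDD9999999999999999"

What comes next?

qqqqqqqqqqqqqqqqqqqqqqqqqqqqDDDDDDDDDDDD9999999999999999999

Term n consists of 4n q's, followed by 2n-2 D's, followed by 3n-2 9's, where the shown terms are n = 3, 4, 5, 6.
Setting n = 7 gives 28, 12, 19 characters in each block.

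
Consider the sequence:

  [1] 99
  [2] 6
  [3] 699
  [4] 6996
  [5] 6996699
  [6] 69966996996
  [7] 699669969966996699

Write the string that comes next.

69966996996699669969966996996

This is a Fibonacci-style word recurrence s(k) = s(k−1)·s(k−2): e.g. 6·99 = 699.
Continuing: 699669969966996699 · 69966996996 gives term 8.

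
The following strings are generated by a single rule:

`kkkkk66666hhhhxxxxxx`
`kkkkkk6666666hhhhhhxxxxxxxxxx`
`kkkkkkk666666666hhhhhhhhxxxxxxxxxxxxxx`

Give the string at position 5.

kkkkkkkkk6666666666666hhhhhhhhhhhhxxxxxxxxxxxxxxxxxxxxxx

Term n consists of n+3 k's, followed by 2n+1 6's, followed by 2n h's, followed by 4n-2 x's, where the shown terms are n = 2, 3, 4.
Setting n = 6 gives 9, 13, 12, 22 characters in each block.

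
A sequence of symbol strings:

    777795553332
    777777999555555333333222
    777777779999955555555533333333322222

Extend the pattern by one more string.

Term n consists of 2n+2 7's, followed by 2n-1 9's, followed by 3n 5's, followed by 3n 3's, followed by 2n-1 2's (n = 1, 2, …).
Setting n = 4 gives 10, 7, 12, 12, 7 characters in each block.

777777777799999995555555555553333333333332222222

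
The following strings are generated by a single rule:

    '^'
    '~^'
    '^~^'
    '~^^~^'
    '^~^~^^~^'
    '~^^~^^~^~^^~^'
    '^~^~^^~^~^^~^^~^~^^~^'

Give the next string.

Each term (from the third on) is the two preceding terms concatenated in order: term 3 = ^·~^ = ^~^.
Continuing: ~^^~^^~^~^^~^ · ^~^~^^~^~^^~^^~^~^^~^ gives term 8.

~^^~^^~^~^^~^^~^~^^~^~^^~^^~^~^^~^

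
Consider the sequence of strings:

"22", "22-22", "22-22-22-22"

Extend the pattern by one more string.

22-22-22-22-22-22-22-22

s(k+1) = s(k)·-·s(k) — each term doubles the last with '-' between the halves.
So the next term is two copies of 22-22-22-22 with '-' between the halves.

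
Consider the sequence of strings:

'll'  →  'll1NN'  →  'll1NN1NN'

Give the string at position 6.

ll1NN1NN1NN1NN1NN

Each term is the previous one with 1NN appended.
From ll1NN1NN, 3 further steps: ll1NN1NN → ll1NN1NN1NN → ll1NN1NN1NN1NN → (answer).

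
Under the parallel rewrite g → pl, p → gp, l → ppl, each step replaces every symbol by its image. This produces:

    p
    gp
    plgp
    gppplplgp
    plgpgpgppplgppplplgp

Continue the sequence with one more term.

Rewriting the 20 symbols of plgpgpgppplgppplplgp one by one yields gp ppl pl gp pl gp pl gp gp gp ppl pl gp gp gp ppl gp ppl pl gp; concatenated:

gppplplgpplgpplgpgpgppplplgpgpgppplgppplplgp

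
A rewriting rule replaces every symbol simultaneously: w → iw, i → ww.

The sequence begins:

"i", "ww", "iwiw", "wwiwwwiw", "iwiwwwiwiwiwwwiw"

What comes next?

wwiwwwiwiwiwwwiwwwiwwwiwiwiwwwiw

Applying the rule to each of the 16 symbols of iwiwwwiwiwiwwwiw gives the pieces ww iw ww iw iw iw ww iw ww iw ww iw iw iw ww iw, which concatenate to the answer.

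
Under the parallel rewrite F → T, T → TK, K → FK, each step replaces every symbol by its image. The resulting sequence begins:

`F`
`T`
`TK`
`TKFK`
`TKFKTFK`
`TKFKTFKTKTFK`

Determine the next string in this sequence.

Rewriting each symbol of TKFKTFKTKTFK: T→TK, K→FK, F→T, K→FK, T→TK, F→T, K→FK, T→TK, K→FK, T→TK, F→T, K→FK, which concatenates to TK FK T FK TK T FK TK FK TK T FK.

TKFKTFKTKTFKTKFKTKTFK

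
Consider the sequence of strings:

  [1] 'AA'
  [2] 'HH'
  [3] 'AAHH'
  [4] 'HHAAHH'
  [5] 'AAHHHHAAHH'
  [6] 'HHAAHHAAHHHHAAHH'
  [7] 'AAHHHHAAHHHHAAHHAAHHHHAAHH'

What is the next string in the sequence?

HHAAHHAAHHHHAAHHAAHHHHAAHHHHAAHHAAHHHHAAHH

From term 3 onward, concatenate the second-to-last term with the last: AA·HH = AAHH, HH·AAHH = HHAAHH, …
Continuing: HHAAHHAAHHHHAAHH · AAHHHHAAHHHHAAHHAAHHHHAAHH gives term 8.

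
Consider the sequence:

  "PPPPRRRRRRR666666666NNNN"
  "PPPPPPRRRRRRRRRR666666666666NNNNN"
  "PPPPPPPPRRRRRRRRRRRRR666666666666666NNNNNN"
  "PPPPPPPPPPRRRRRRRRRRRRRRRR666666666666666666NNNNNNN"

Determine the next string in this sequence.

Reading off run lengths: P runs 4, 6, 8, 10; R runs 7, 10, 13, 16; 6 runs 9, 12, 15, 18; N runs 4, 5, 6, 7 — each is linear in n, where the shown terms are n = 2, 3, 4, 5.
For the next term, n = 6, so the run lengths are 12, 19, 21, 8.

PPPPPPPPPPPPRRRRRRRRRRRRRRRRRRR666666666666666666666NNNNNNNN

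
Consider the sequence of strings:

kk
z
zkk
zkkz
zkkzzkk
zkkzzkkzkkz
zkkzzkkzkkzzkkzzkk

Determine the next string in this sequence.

Each term (from the third on) is the previous term followed by the one before it: term 3 = z·kk = zkk.
Continuing: zkkzzkkzkkzzkkzzkk · zkkzzkkzkkz gives term 8.

zkkzzkkzkkzzkkzzkkzkkzzkkzkkz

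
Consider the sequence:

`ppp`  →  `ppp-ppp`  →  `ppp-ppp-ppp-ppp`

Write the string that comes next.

Each string is two copies of the previous one joined by '-'.
Doubling ppp-ppp-ppp-ppp with '-' between the halves:

ppp-ppp-ppp-ppp-ppp-ppp-ppp-ppp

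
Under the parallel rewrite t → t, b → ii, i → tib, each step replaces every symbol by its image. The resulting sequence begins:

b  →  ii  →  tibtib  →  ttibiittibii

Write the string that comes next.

Rewriting each symbol of ttibiittibii: t→t, t→t, i→tib, b→ii, i→tib, i→tib, t→t, t→t, i→tib, b→ii, i→tib, i→tib, which concatenates to t t tib ii tib tib t t tib ii tib tib.

tttibiitibtibtttibiitibtib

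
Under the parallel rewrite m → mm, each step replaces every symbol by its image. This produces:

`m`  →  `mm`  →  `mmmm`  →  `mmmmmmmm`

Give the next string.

mmmmmmmmmmmmmmmm

Rewriting each symbol of mmmmmmmm: m→mm, m→mm, m→mm, m→mm, m→mm, m→mm, m→mm, m→mm, which concatenates to mm mm mm mm mm mm mm mm.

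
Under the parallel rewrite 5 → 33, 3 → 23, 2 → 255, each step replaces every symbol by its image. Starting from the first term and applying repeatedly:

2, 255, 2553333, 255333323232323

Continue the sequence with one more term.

Replace each of the 15 characters of 255333323232323 in place — 255 33 33 23 23 23 23 255 23 255 23 255 23 255 23 — and concatenate.

25533332323232325523255232552325523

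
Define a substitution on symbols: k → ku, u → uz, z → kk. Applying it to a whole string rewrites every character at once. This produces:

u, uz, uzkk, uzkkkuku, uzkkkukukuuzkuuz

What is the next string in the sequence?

uzkkkukukuuzkuuzkuuzuzkkkuuzuzkk

Applying the rule to each of the 16 symbols of uzkkkukukuuzkuuz gives the pieces uz kk ku ku ku uz ku uz ku uz uz kk ku uz uz kk, which concatenate to the answer.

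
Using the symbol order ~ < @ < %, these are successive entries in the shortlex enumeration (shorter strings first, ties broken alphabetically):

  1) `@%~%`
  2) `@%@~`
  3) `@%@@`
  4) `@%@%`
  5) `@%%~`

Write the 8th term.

%~~~

Stepping forward 3 times from @%%~: @%%~ → @%%@ → @%%%, then the target.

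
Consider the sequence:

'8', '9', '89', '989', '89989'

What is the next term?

From term 3 onward, concatenate the second-to-last term with the last: 8·9 = 89, 9·89 = 989, …
Continuing: 989 · 89989 gives term 6.

98989989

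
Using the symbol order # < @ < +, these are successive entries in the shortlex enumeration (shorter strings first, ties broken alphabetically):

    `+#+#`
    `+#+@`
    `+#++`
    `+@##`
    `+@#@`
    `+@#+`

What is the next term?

The successor of +@#+ increments the rightmost position that isn't already + and resets every position after it to #.

+@@#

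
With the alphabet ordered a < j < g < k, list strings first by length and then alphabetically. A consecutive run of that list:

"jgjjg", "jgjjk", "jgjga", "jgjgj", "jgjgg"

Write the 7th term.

jgjka

Stepping forward 2 times from jgjgg: jgjgg → jgjgk, then the target.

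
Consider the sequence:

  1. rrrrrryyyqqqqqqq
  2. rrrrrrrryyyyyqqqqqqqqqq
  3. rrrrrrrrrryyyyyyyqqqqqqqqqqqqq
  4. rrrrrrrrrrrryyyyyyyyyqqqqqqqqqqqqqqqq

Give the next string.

rrrrrrrrrrrrrryyyyyyyyyyyqqqqqqqqqqqqqqqqqqq

The n-th term is 2n+2 r's then 2n-1 y's then 3n+1 q's, where the shown terms are n = 2, 3, 4, 5.
At n = 6 the blocks have lengths 14, 11, 19.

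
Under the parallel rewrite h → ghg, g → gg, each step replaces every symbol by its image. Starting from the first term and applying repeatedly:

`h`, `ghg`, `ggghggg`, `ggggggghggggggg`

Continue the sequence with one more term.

ggggggggggggggghggggggggggggggg

Replace each of the 15 characters of ggggggghggggggg in place — gg gg gg gg gg gg gg ghg gg gg gg gg gg gg gg — and concatenate.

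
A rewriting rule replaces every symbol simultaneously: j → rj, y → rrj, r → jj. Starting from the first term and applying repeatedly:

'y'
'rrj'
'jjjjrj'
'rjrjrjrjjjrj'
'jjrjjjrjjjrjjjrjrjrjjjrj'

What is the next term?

Replace each of the 24 characters of jjrjjjrjjjrjjjrjrjrjjjrj in place — rj rj jj rj rj rj jj rj rj rj jj rj rj rj jj rj jj rj jj rj rj rj jj rj — and concatenate.

rjrjjjrjrjrjjjrjrjrjjjrjrjrjjjrjjjrjjjrjrjrjjjrj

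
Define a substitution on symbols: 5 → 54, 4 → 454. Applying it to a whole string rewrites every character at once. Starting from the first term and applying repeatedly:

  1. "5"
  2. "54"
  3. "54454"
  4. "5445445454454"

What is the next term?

Replace each of the 13 characters of 5445445454454 in place — 54 454 454 54 454 454 54 454 54 454 454 54 454 — and concatenate.

5445445454454454544545445445454454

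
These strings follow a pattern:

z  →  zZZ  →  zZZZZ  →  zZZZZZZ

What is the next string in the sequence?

Every step adds ZZ to the end: s(k+1) = s(k)·ZZ.
So the next term is zZZZZZZ·ZZ.

zZZZZZZZZ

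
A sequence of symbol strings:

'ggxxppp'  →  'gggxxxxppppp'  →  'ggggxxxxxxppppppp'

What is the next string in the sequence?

Each string has the form g^{n+1} x^{2n} p^{2n+1} (n = 1, 2, …).
At n = 4 the blocks have lengths 5, 8, 9.

gggggxxxxxxxxppppppppp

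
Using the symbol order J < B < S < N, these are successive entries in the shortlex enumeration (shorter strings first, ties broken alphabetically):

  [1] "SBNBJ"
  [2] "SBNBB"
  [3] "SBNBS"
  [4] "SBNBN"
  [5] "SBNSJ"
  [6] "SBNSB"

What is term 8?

Stepping forward 2 times from SBNSB: SBNSB → SBNSS, then the target.

SBNSN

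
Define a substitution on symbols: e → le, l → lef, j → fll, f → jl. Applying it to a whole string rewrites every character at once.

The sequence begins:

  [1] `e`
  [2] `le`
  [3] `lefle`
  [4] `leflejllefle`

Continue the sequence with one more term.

leflejllefleflllefleflejllefle

Expanding leflejllefle: l→lef, e→le, f→jl, l→lef, e→le, j→fll, l→lef, l→lef, e→le, f→jl, l→lef, e→le. Concatenated: lef le jl lef le fll lef lef le jl lef le.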